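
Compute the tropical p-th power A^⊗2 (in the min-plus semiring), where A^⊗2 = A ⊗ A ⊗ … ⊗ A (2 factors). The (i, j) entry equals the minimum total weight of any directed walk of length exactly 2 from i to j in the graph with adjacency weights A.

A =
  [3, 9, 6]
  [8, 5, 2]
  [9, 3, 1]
A^⊗2 =
  [6, 9, 7]
  [11, 5, 3]
  [10, 4, 2]

Each entry (A^⊗2)_ij equals the minimum over all length-2 walks i = v_0 → v_1 → … → v_2 = j of Σ_t A[v_t][v_{t+1}]. For example, for (i, j) = (0, 2) we minimise over 3 possible intermediate vertex sequences; the minimum is 7, attained along the walk 0 → 2 → 2.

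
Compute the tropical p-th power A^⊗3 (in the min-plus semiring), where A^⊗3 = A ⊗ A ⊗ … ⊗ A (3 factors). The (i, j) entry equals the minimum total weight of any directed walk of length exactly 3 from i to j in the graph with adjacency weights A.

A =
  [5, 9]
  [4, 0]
A^⊗3 =
  [13, 9]
  [4, 0]

Each entry (A^⊗3)_ij equals the minimum over all length-3 walks i = v_0 → v_1 → … → v_3 = j of Σ_t A[v_t][v_{t+1}]. For example, for (i, j) = (0, 1) we minimise over 4 possible intermediate vertex sequences; the minimum is 9, attained along the walk 0 → 1 → 1 → 1.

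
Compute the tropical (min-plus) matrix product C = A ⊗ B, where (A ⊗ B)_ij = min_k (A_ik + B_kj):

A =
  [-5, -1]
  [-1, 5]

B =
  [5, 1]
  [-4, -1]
A ⊗ B =
  [-5, -4]
  [1, 0]

Apply the min-plus product entry-by-entry:
  C[0][0] = min over k of (A[0][0] + B[0][0] = -5 + 5 = 0, A[0][1] + B[1][0] = -1 + -4 = -5) = -5 (attained at k = 1)
  C[0][1] = min over k of (A[0][0] + B[0][1] = -5 + 1 = -4, A[0][1] + B[1][1] = -1 + -1 = -2) = -4 (attained at k = 0)
  C[1][0] = min over k of (A[1][0] + B[0][0] = -1 + 5 = 4, A[1][1] + B[1][0] = 5 + -4 = 1) = 1 (attained at k = 1)
  C[1][1] = min over k of (A[1][0] + B[0][1] = -1 + 1 = 0, A[1][1] + B[1][1] = 5 + -1 = 4) = 0 (attained at k = 0)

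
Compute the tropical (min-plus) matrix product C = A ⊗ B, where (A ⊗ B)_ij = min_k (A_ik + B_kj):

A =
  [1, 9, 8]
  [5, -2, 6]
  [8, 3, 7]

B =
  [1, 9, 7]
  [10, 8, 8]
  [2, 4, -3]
A ⊗ B =
  [2, 10, 5]
  [6, 6, 3]
  [9, 11, 4]

Apply the min-plus product entry-by-entry:
  C[0][0] = min over k of (A[0][0] + B[0][0] = 1 + 1 = 2, A[0][1] + B[1][0] = 9 + 10 = 19, A[0][2] + B[2][0] = 8 + 2 = 10) = 2 (attained at k = 0)
  C[0][1] = min over k of (A[0][0] + B[0][1] = 1 + 9 = 10, A[0][1] + B[1][1] = 9 + 8 = 17, A[0][2] + B[2][1] = 8 + 4 = 12) = 10 (attained at k = 0)
  C[0][2] = min over k of (A[0][0] + B[0][2] = 1 + 7 = 8, A[0][1] + B[1][2] = 9 + 8 = 17, A[0][2] + B[2][2] = 8 + -3 = 5) = 5 (attained at k = 2)
  C[1][0] = min over k of (A[1][0] + B[0][0] = 5 + 1 = 6, A[1][1] + B[1][0] = -2 + 10 = 8, A[1][2] + B[2][0] = 6 + 2 = 8) = 6 (attained at k = 0)
  C[1][1] = min over k of (A[1][0] + B[0][1] = 5 + 9 = 14, A[1][1] + B[1][1] = -2 + 8 = 6, A[1][2] + B[2][1] = 6 + 4 = 10) = 6 (attained at k = 1)
  C[1][2] = min over k of (A[1][0] + B[0][2] = 5 + 7 = 12, A[1][1] + B[1][2] = -2 + 8 = 6, A[1][2] + B[2][2] = 6 + -3 = 3) = 3 (attained at k = 2)
  C[2][0] = min over k of (A[2][0] + B[0][0] = 8 + 1 = 9, A[2][1] + B[1][0] = 3 + 10 = 13, A[2][2] + B[2][0] = 7 + 2 = 9) = 9 (attained at k = 0)
  C[2][1] = min over k of (A[2][0] + B[0][1] = 8 + 9 = 17, A[2][1] + B[1][1] = 3 + 8 = 11, A[2][2] + B[2][1] = 7 + 4 = 11) = 11 (attained at k = 1)
  C[2][2] = min over k of (A[2][0] + B[0][2] = 8 + 7 = 15, A[2][1] + B[1][2] = 3 + 8 = 11, A[2][2] + B[2][2] = 7 + -3 = 4) = 4 (attained at k = 2)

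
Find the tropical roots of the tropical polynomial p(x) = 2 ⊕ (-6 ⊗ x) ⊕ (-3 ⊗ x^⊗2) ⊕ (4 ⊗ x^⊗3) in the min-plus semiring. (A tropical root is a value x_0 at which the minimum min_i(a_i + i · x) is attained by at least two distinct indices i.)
Roots: {-7, -3, 8}

Each tropical root is a break point of the lower envelope of the lines y = a_i + i · x (there are 4 lines, with slopes 0, 1, ..., 3). Only the lines that attain the minimum somewhere contribute to roots; other lines are dominated. Here the surviving (envelope) indices are i = 3, i = 2, i = 1, i = 0.
Intersections between consecutive envelope lines give the roots: for adjacent envelope indices i < j the intersection is x = (a_i − a_j) / (j − i). Reading off the sorted break points: {-7, -3, 8}.
Verification: at each break x_0, at least two indices attain the minimum of min_i(a_i + i · x_0).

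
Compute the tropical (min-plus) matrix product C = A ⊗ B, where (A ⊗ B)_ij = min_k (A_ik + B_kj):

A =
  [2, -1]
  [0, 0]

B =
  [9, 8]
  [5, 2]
A ⊗ B =
  [4, 1]
  [5, 2]

Apply the min-plus product entry-by-entry:
  C[0][0] = min over k of (A[0][0] + B[0][0] = 2 + 9 = 11, A[0][1] + B[1][0] = -1 + 5 = 4) = 4 (attained at k = 1)
  C[0][1] = min over k of (A[0][0] + B[0][1] = 2 + 8 = 10, A[0][1] + B[1][1] = -1 + 2 = 1) = 1 (attained at k = 1)
  C[1][0] = min over k of (A[1][0] + B[0][0] = 0 + 9 = 9, A[1][1] + B[1][0] = 0 + 5 = 5) = 5 (attained at k = 1)
  C[1][1] = min over k of (A[1][0] + B[0][1] = 0 + 8 = 8, A[1][1] + B[1][1] = 0 + 2 = 2) = 2 (attained at k = 1)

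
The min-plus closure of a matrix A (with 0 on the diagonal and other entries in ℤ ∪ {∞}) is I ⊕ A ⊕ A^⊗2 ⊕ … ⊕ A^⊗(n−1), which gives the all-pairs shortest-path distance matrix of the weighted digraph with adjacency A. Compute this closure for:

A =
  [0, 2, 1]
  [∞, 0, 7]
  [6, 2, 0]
Closure =
  [0, 2, 1]
  [13, 0, 7]
  [6, 2, 0]

This is the Floyd-Warshall all-pairs shortest-path computation. For each intermediate vertex k = 0, 1, …, 2, update dist[i][j] ← min(dist[i][j], dist[i][k] + dist[k][j]). The final matrix gives, for each (i, j), the minimum total weight of any directed path from i to j (possibly empty when i = j).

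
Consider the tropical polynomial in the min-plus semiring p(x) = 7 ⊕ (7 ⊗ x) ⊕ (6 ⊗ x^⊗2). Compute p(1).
p(1) = 7

A tropical monomial a ⊗ x^⊗i evaluates to a + i · x. Evaluating each term at x = 1:
  Term 0 contributes 7 + 0 · 1 = 7
  Term 1 contributes 7 + 1 · 1 = 8
  Term 2 contributes 6 + 2 · 1 = 8
p(1) = ⊕ of these = min[7, 8, 8] = 7.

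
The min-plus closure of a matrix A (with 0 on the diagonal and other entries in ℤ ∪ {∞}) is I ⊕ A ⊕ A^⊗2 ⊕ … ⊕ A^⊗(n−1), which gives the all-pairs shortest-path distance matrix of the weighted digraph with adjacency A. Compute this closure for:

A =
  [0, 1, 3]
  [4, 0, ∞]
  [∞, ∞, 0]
Closure =
  [0, 1, 3]
  [4, 0, 7]
  [∞, ∞, 0]

This is the Floyd-Warshall all-pairs shortest-path computation. For each intermediate vertex k = 0, 1, …, 2, update dist[i][j] ← min(dist[i][j], dist[i][k] + dist[k][j]). The final matrix gives, for each (i, j), the minimum total weight of any directed path from i to j (possibly empty when i = j).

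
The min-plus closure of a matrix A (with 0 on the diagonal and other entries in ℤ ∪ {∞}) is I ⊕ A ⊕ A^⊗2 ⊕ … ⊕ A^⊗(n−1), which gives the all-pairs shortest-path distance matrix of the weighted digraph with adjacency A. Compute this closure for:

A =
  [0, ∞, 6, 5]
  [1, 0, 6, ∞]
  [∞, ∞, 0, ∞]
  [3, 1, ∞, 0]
Closure =
  [0, 6, 6, 5]
  [1, 0, 6, 6]
  [∞, ∞, 0, ∞]
  [2, 1, 7, 0]

This is the Floyd-Warshall all-pairs shortest-path computation. For each intermediate vertex k = 0, 1, …, 3, update dist[i][j] ← min(dist[i][j], dist[i][k] + dist[k][j]). The final matrix gives, for each (i, j), the minimum total weight of any directed path from i to j (possibly empty when i = j).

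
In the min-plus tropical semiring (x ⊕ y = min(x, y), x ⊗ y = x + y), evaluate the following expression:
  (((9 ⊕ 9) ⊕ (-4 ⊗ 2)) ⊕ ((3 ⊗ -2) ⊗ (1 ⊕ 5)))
(((9 ⊕ 9) ⊕ (-4 ⊗ 2)) ⊕ ((3 ⊗ -2) ⊗ (1 ⊕ 5))) = -2

Expand innermost to outermost. Recall ⊕ takes the minimum of its arguments and ⊗ takes their sum. Working out the expression (((9 ⊕ 9) ⊕ (-4 ⊗ 2)) ⊕ ((3 ⊗ -2) ⊗ (1 ⊕ 5))) gives -2.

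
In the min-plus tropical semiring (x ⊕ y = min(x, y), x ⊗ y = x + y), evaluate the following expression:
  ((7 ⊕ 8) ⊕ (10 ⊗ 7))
((7 ⊕ 8) ⊕ (10 ⊗ 7)) = 7

Expand innermost to outermost. Recall ⊕ takes the minimum of its arguments and ⊗ takes their sum. Working out the expression ((7 ⊕ 8) ⊕ (10 ⊗ 7)) gives 7.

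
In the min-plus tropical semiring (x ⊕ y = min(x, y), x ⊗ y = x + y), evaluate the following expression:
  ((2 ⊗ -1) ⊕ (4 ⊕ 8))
((2 ⊗ -1) ⊕ (4 ⊕ 8)) = 1

Expand innermost to outermost. Recall ⊕ takes the minimum of its arguments and ⊗ takes their sum. Working out the expression ((2 ⊗ -1) ⊕ (4 ⊕ 8)) gives 1.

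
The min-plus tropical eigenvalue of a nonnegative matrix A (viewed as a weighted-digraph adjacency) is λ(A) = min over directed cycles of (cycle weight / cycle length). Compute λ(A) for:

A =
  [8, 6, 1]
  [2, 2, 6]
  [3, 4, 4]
λ(A) = 2

Enumerate directed cycles and compute their means (weight / length). Sample:
  cycle 0 → 0: weight = 8, length = 1, mean = 8/1 ≈ 8.000
  cycle 1 → 1: weight = 2, length = 1, mean = 2/1 ≈ 2.000
  cycle 2 → 2: weight = 4, length = 1, mean = 4/1 ≈ 4.000
  cycle 0 → 1 → 0: weight = 8, length = 2, mean = 8/2 ≈ 4.000
  cycle 0 → 2 → 0: weight = 4, length = 2, mean = 4/2 ≈ 2.000
  cycle 1 → 0 → 1: weight = 8, length = 2, mean = 8/2 ≈ 4.000
Minimum mean = 2.000, attained e.g. along the cycle 1 → 1 with weight 2 and length 1. So λ(A) = 2/1 = 2.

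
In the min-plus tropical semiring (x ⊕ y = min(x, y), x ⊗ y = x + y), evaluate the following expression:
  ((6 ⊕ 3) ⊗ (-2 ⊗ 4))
((6 ⊕ 3) ⊗ (-2 ⊗ 4)) = 5

Expand innermost to outermost. Recall ⊕ takes the minimum of its arguments and ⊗ takes their sum. Working out the expression ((6 ⊕ 3) ⊗ (-2 ⊗ 4)) gives 5.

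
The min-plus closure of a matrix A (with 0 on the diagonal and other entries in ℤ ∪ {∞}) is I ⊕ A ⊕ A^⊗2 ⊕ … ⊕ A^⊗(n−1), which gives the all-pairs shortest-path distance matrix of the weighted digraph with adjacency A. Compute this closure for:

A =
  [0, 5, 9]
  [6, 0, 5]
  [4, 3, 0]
Closure =
  [0, 5, 9]
  [6, 0, 5]
  [4, 3, 0]

This is the Floyd-Warshall all-pairs shortest-path computation. For each intermediate vertex k = 0, 1, …, 2, update dist[i][j] ← min(dist[i][j], dist[i][k] + dist[k][j]). The final matrix gives, for each (i, j), the minimum total weight of any directed path from i to j (possibly empty when i = j).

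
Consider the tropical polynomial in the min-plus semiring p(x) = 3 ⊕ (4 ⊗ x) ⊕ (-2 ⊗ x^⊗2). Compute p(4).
p(4) = 3

A tropical monomial a ⊗ x^⊗i evaluates to a + i · x. Evaluating each term at x = 4:
  Term 0 contributes 3 + 0 · 4 = 3
  Term 1 contributes 4 + 1 · 4 = 8
  Term 2 contributes -2 + 2 · 4 = 6
p(4) = ⊕ of these = min[3, 8, 6] = 3.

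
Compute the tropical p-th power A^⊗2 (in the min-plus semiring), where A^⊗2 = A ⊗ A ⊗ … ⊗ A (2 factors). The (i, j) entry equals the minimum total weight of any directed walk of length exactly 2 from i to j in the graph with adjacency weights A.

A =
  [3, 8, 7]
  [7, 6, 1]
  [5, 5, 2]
A^⊗2 =
  [6, 11, 9]
  [6, 6, 3]
  [7, 7, 4]

Each entry (A^⊗2)_ij equals the minimum over all length-2 walks i = v_0 → v_1 → … → v_2 = j of Σ_t A[v_t][v_{t+1}]. For example, for (i, j) = (0, 2) we minimise over 3 possible intermediate vertex sequences; the minimum is 9, attained along the walk 0 → 1 → 2.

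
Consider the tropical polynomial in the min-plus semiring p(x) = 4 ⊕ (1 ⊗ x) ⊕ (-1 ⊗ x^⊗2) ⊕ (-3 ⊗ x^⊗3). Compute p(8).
p(8) = 4

A tropical monomial a ⊗ x^⊗i evaluates to a + i · x. Evaluating each term at x = 8:
  Term 0 contributes 4 + 0 · 8 = 4
  Term 1 contributes 1 + 1 · 8 = 9
  Term 2 contributes -1 + 2 · 8 = 15
  Term 3 contributes -3 + 3 · 8 = 21
p(8) = ⊕ of these = min[4, 9, 15, 21] = 4.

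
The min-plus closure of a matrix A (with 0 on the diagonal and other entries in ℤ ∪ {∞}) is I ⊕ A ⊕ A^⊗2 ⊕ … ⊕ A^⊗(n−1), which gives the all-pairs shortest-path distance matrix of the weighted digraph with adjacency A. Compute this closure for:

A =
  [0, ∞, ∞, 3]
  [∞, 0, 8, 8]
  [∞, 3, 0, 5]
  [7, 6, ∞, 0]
Closure =
  [0, 9, 17, 3]
  [15, 0, 8, 8]
  [12, 3, 0, 5]
  [7, 6, 14, 0]

This is the Floyd-Warshall all-pairs shortest-path computation. For each intermediate vertex k = 0, 1, …, 3, update dist[i][j] ← min(dist[i][j], dist[i][k] + dist[k][j]). The final matrix gives, for each (i, j), the minimum total weight of any directed path from i to j (possibly empty when i = j).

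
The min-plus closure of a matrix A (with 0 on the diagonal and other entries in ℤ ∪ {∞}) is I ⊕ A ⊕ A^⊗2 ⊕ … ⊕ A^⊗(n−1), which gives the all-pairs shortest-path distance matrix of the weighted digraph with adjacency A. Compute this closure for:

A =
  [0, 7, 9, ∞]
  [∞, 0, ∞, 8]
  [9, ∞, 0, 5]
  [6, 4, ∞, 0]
Closure =
  [0, 7, 9, 14]
  [14, 0, 23, 8]
  [9, 9, 0, 5]
  [6, 4, 15, 0]

This is the Floyd-Warshall all-pairs shortest-path computation. For each intermediate vertex k = 0, 1, …, 3, update dist[i][j] ← min(dist[i][j], dist[i][k] + dist[k][j]). The final matrix gives, for each (i, j), the minimum total weight of any directed path from i to j (possibly empty when i = j).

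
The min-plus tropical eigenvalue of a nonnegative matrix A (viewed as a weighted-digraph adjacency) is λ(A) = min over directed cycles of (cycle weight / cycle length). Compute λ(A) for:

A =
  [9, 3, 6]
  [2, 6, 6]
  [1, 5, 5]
λ(A) = 5/2

Enumerate directed cycles and compute their means (weight / length). Sample:
  cycle 0 → 0: weight = 9, length = 1, mean = 9/1 ≈ 9.000
  cycle 1 → 1: weight = 6, length = 1, mean = 6/1 ≈ 6.000
  cycle 2 → 2: weight = 5, length = 1, mean = 5/1 ≈ 5.000
  cycle 0 → 1 → 0: weight = 5, length = 2, mean = 5/2 ≈ 2.500
  cycle 0 → 2 → 0: weight = 7, length = 2, mean = 7/2 ≈ 3.500
  cycle 1 → 0 → 1: weight = 5, length = 2, mean = 5/2 ≈ 2.500
Minimum mean = 2.500, attained e.g. along the cycle 0 → 1 → 0 with weight 5 and length 2. So λ(A) = 5/2 = 5/2.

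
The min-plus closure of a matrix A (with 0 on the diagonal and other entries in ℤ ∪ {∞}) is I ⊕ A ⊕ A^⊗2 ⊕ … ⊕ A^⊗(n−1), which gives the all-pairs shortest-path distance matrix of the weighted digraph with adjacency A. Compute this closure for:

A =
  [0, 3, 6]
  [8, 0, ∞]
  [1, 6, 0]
Closure =
  [0, 3, 6]
  [8, 0, 14]
  [1, 4, 0]

This is the Floyd-Warshall all-pairs shortest-path computation. For each intermediate vertex k = 0, 1, …, 2, update dist[i][j] ← min(dist[i][j], dist[i][k] + dist[k][j]). The final matrix gives, for each (i, j), the minimum total weight of any directed path from i to j (possibly empty when i = j).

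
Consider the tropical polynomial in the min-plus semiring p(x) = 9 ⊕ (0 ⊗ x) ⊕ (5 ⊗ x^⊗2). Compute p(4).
p(4) = 4

A tropical monomial a ⊗ x^⊗i evaluates to a + i · x. Evaluating each term at x = 4:
  Term 0 contributes 9 + 0 · 4 = 9
  Term 1 contributes 0 + 1 · 4 = 4
  Term 2 contributes 5 + 2 · 4 = 13
p(4) = ⊕ of these = min[9, 4, 13] = 4.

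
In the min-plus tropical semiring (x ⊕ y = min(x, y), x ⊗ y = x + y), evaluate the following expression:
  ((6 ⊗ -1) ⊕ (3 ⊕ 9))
((6 ⊗ -1) ⊕ (3 ⊕ 9)) = 3

Expand innermost to outermost. Recall ⊕ takes the minimum of its arguments and ⊗ takes their sum. Working out the expression ((6 ⊗ -1) ⊕ (3 ⊕ 9)) gives 3.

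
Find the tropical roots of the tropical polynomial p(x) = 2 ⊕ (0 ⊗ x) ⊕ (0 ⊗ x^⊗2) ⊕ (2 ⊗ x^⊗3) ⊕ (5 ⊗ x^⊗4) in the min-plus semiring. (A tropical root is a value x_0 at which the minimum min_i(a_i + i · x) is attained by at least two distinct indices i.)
Roots: {-3, -2, 0, 2}

Each tropical root is a break point of the lower envelope of the lines y = a_i + i · x (there are 5 lines, with slopes 0, 1, ..., 4). Only the lines that attain the minimum somewhere contribute to roots; other lines are dominated. Here the surviving (envelope) indices are i = 4, i = 3, i = 2, i = 1, i = 0.
Intersections between consecutive envelope lines give the roots: for adjacent envelope indices i < j the intersection is x = (a_i − a_j) / (j − i). Reading off the sorted break points: {-3, -2, 0, 2}.
Verification: at each break x_0, at least two indices attain the minimum of min_i(a_i + i · x_0).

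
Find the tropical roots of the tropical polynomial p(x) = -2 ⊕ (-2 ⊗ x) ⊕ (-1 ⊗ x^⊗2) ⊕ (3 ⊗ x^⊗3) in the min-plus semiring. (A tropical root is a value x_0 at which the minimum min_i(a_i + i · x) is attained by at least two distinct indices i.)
Roots: {-4, -1, 0}

Each tropical root is a break point of the lower envelope of the lines y = a_i + i · x (there are 4 lines, with slopes 0, 1, ..., 3). Only the lines that attain the minimum somewhere contribute to roots; other lines are dominated. Here the surviving (envelope) indices are i = 3, i = 2, i = 1, i = 0.
Intersections between consecutive envelope lines give the roots: for adjacent envelope indices i < j the intersection is x = (a_i − a_j) / (j − i). Reading off the sorted break points: {-4, -1, 0}.
Verification: at each break x_0, at least two indices attain the minimum of min_i(a_i + i · x_0).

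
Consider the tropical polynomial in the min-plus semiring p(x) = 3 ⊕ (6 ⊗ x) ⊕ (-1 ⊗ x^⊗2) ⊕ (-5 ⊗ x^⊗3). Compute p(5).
p(5) = 3

A tropical monomial a ⊗ x^⊗i evaluates to a + i · x. Evaluating each term at x = 5:
  Term 0 contributes 3 + 0 · 5 = 3
  Term 1 contributes 6 + 1 · 5 = 11
  Term 2 contributes -1 + 2 · 5 = 9
  Term 3 contributes -5 + 3 · 5 = 10
p(5) = ⊕ of these = min[3, 11, 9, 10] = 3.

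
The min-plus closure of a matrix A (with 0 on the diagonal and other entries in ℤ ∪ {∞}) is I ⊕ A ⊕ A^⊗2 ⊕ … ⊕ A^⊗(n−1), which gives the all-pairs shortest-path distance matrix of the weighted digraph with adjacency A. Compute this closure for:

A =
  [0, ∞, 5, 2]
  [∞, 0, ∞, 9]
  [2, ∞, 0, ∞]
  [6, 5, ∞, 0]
Closure =
  [0, 7, 5, 2]
  [15, 0, 20, 9]
  [2, 9, 0, 4]
  [6, 5, 11, 0]

This is the Floyd-Warshall all-pairs shortest-path computation. For each intermediate vertex k = 0, 1, …, 3, update dist[i][j] ← min(dist[i][j], dist[i][k] + dist[k][j]). The final matrix gives, for each (i, j), the minimum total weight of any directed path from i to j (possibly empty when i = j).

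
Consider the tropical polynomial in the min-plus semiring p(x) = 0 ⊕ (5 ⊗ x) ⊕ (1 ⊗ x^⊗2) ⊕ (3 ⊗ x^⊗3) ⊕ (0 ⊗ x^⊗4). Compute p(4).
p(4) = 0

A tropical monomial a ⊗ x^⊗i evaluates to a + i · x. Evaluating each term at x = 4:
  Term 0 contributes 0 + 0 · 4 = 0
  Term 1 contributes 5 + 1 · 4 = 9
  Term 2 contributes 1 + 2 · 4 = 9
  Term 3 contributes 3 + 3 · 4 = 15
  Term 4 contributes 0 + 4 · 4 = 16
p(4) = ⊕ of these = min[0, 9, 9, 15, 16] = 0.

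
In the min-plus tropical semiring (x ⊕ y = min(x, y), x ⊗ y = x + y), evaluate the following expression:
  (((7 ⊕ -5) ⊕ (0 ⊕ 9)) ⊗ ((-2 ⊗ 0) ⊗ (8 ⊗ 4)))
(((7 ⊕ -5) ⊕ (0 ⊕ 9)) ⊗ ((-2 ⊗ 0) ⊗ (8 ⊗ 4))) = 5

Expand innermost to outermost. Recall ⊕ takes the minimum of its arguments and ⊗ takes their sum. Working out the expression (((7 ⊕ -5) ⊕ (0 ⊕ 9)) ⊗ ((-2 ⊗ 0) ⊗ (8 ⊗ 4))) gives 5.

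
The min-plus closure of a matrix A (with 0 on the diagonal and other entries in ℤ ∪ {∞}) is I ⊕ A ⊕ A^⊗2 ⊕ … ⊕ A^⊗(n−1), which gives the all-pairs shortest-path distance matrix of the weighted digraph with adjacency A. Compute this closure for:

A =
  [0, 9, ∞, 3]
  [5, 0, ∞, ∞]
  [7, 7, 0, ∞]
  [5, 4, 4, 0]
Closure =
  [0, 7, 7, 3]
  [5, 0, 12, 8]
  [7, 7, 0, 10]
  [5, 4, 4, 0]

This is the Floyd-Warshall all-pairs shortest-path computation. For each intermediate vertex k = 0, 1, …, 3, update dist[i][j] ← min(dist[i][j], dist[i][k] + dist[k][j]). The final matrix gives, for each (i, j), the minimum total weight of any directed path from i to j (possibly empty when i = j).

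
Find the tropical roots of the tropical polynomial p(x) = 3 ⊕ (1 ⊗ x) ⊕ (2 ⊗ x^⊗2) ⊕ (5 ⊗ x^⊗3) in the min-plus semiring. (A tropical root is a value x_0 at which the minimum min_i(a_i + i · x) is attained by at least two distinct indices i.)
Roots: {-3, -1, 2}

Each tropical root is a break point of the lower envelope of the lines y = a_i + i · x (there are 4 lines, with slopes 0, 1, ..., 3). Only the lines that attain the minimum somewhere contribute to roots; other lines are dominated. Here the surviving (envelope) indices are i = 3, i = 2, i = 1, i = 0.
Intersections between consecutive envelope lines give the roots: for adjacent envelope indices i < j the intersection is x = (a_i − a_j) / (j − i). Reading off the sorted break points: {-3, -1, 2}.
Verification: at each break x_0, at least two indices attain the minimum of min_i(a_i + i · x_0).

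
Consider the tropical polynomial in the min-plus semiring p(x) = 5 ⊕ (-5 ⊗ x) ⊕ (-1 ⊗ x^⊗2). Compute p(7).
p(7) = 2

A tropical monomial a ⊗ x^⊗i evaluates to a + i · x. Evaluating each term at x = 7:
  Term 0 contributes 5 + 0 · 7 = 5
  Term 1 contributes -5 + 1 · 7 = 2
  Term 2 contributes -1 + 2 · 7 = 13
p(7) = ⊕ of these = min[5, 2, 13] = 2.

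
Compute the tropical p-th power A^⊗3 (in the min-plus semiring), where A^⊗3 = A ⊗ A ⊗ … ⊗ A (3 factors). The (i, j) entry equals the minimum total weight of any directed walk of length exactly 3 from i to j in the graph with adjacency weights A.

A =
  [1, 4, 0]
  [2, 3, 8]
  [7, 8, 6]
A^⊗3 =
  [3, 6, 2]
  [4, 7, 3]
  [9, 12, 8]

Each entry (A^⊗3)_ij equals the minimum over all length-3 walks i = v_0 → v_1 → … → v_3 = j of Σ_t A[v_t][v_{t+1}]. For example, for (i, j) = (0, 2) we minimise over 9 possible intermediate vertex sequences; the minimum is 2, attained along the walk 0 → 0 → 0 → 2.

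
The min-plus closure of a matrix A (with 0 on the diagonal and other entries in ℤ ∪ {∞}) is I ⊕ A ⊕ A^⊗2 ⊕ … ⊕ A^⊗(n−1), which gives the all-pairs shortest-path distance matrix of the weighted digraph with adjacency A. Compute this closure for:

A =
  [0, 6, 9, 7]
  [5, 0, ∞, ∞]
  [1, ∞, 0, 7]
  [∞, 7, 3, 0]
Closure =
  [0, 6, 9, 7]
  [5, 0, 14, 12]
  [1, 7, 0, 7]
  [4, 7, 3, 0]

This is the Floyd-Warshall all-pairs shortest-path computation. For each intermediate vertex k = 0, 1, …, 3, update dist[i][j] ← min(dist[i][j], dist[i][k] + dist[k][j]). The final matrix gives, for each (i, j), the minimum total weight of any directed path from i to j (possibly empty when i = j).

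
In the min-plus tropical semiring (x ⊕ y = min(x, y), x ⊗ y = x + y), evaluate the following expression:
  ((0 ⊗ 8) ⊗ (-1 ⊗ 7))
((0 ⊗ 8) ⊗ (-1 ⊗ 7)) = 14

Expand innermost to outermost. Recall ⊕ takes the minimum of its arguments and ⊗ takes their sum. Working out the expression ((0 ⊗ 8) ⊗ (-1 ⊗ 7)) gives 14.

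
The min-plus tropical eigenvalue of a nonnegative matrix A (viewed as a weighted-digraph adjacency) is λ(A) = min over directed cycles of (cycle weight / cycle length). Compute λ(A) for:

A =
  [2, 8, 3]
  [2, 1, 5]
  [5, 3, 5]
λ(A) = 1

Enumerate directed cycles and compute their means (weight / length). Sample:
  cycle 0 → 0: weight = 2, length = 1, mean = 2/1 ≈ 2.000
  cycle 1 → 1: weight = 1, length = 1, mean = 1/1 ≈ 1.000
  cycle 2 → 2: weight = 5, length = 1, mean = 5/1 ≈ 5.000
  cycle 0 → 1 → 0: weight = 10, length = 2, mean = 10/2 ≈ 5.000
  cycle 0 → 2 → 0: weight = 8, length = 2, mean = 8/2 ≈ 4.000
  cycle 1 → 0 → 1: weight = 10, length = 2, mean = 10/2 ≈ 5.000
Minimum mean = 1.000, attained e.g. along the cycle 1 → 1 with weight 1 and length 1. So λ(A) = 1/1 = 1.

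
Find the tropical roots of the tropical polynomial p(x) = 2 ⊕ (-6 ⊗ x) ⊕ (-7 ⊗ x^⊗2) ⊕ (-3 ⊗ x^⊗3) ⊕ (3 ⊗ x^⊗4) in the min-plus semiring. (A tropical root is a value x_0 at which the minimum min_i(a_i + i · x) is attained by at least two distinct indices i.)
Roots: {-6, -4, 1, 8}

Each tropical root is a break point of the lower envelope of the lines y = a_i + i · x (there are 5 lines, with slopes 0, 1, ..., 4). Only the lines that attain the minimum somewhere contribute to roots; other lines are dominated. Here the surviving (envelope) indices are i = 4, i = 3, i = 2, i = 1, i = 0.
Intersections between consecutive envelope lines give the roots: for adjacent envelope indices i < j the intersection is x = (a_i − a_j) / (j − i). Reading off the sorted break points: {-6, -4, 1, 8}.
Verification: at each break x_0, at least two indices attain the minimum of min_i(a_i + i · x_0).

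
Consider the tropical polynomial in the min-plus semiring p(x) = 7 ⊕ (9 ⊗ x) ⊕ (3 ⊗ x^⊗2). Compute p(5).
p(5) = 7

A tropical monomial a ⊗ x^⊗i evaluates to a + i · x. Evaluating each term at x = 5:
  Term 0 contributes 7 + 0 · 5 = 7
  Term 1 contributes 9 + 1 · 5 = 14
  Term 2 contributes 3 + 2 · 5 = 13
p(5) = ⊕ of these = min[7, 14, 13] = 7.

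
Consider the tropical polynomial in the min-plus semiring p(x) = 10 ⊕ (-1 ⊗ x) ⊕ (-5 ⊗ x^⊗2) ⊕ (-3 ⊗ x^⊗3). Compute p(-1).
p(-1) = -7

A tropical monomial a ⊗ x^⊗i evaluates to a + i · x. Evaluating each term at x = -1:
  Term 0 contributes 10 + 0 · -1 = 10
  Term 1 contributes -1 + 1 · -1 = -2
  Term 2 contributes -5 + 2 · -1 = -7
  Term 3 contributes -3 + 3 · -1 = -6
p(-1) = ⊕ of these = min[10, -2, -7, -6] = -7.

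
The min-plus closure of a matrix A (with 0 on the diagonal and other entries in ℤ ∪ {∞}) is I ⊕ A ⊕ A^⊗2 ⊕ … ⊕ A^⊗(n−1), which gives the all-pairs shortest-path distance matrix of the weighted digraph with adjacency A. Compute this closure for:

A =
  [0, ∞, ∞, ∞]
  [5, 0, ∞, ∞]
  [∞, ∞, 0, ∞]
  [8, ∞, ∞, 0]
Closure =
  [0, ∞, ∞, ∞]
  [5, 0, ∞, ∞]
  [∞, ∞, 0, ∞]
  [8, ∞, ∞, 0]

This is the Floyd-Warshall all-pairs shortest-path computation. For each intermediate vertex k = 0, 1, …, 3, update dist[i][j] ← min(dist[i][j], dist[i][k] + dist[k][j]). The final matrix gives, for each (i, j), the minimum total weight of any directed path from i to j (possibly empty when i = j).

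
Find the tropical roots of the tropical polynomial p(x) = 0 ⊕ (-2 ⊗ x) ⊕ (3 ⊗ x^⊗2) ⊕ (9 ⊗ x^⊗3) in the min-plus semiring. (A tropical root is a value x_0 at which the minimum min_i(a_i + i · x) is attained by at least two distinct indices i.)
Roots: {-6, -5, 2}

Each tropical root is a break point of the lower envelope of the lines y = a_i + i · x (there are 4 lines, with slopes 0, 1, ..., 3). Only the lines that attain the minimum somewhere contribute to roots; other lines are dominated. Here the surviving (envelope) indices are i = 3, i = 2, i = 1, i = 0.
Intersections between consecutive envelope lines give the roots: for adjacent envelope indices i < j the intersection is x = (a_i − a_j) / (j − i). Reading off the sorted break points: {-6, -5, 2}.
Verification: at each break x_0, at least two indices attain the minimum of min_i(a_i + i · x_0).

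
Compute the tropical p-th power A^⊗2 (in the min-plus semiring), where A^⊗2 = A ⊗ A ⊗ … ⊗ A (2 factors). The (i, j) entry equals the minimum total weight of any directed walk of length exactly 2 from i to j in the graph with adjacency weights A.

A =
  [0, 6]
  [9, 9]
A^⊗2 =
  [0, 6]
  [9, 15]

Each entry (A^⊗2)_ij equals the minimum over all length-2 walks i = v_0 → v_1 → … → v_2 = j of Σ_t A[v_t][v_{t+1}]. For example, for (i, j) = (0, 1) we minimise over 2 possible intermediate vertex sequences; the minimum is 6, attained along the walk 0 → 0 → 1.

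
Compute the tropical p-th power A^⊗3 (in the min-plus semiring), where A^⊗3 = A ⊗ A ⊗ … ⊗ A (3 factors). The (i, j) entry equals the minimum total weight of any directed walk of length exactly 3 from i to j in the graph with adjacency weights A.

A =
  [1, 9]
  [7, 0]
A^⊗3 =
  [3, 9]
  [7, 0]

Each entry (A^⊗3)_ij equals the minimum over all length-3 walks i = v_0 → v_1 → … → v_3 = j of Σ_t A[v_t][v_{t+1}]. For example, for (i, j) = (0, 1) we minimise over 4 possible intermediate vertex sequences; the minimum is 9, attained along the walk 0 → 1 → 1 → 1.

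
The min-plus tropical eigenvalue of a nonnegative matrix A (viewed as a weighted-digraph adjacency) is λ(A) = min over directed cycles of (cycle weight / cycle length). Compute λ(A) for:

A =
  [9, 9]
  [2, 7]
λ(A) = 11/2

Enumerate directed cycles and compute their means (weight / length). Sample:
  cycle 0 → 0: weight = 9, length = 1, mean = 9/1 ≈ 9.000
  cycle 1 → 1: weight = 7, length = 1, mean = 7/1 ≈ 7.000
  cycle 0 → 1 → 0: weight = 11, length = 2, mean = 11/2 ≈ 5.500
  cycle 1 → 0 → 1: weight = 11, length = 2, mean = 11/2 ≈ 5.500
Minimum mean = 5.500, attained e.g. along the cycle 0 → 1 → 0 with weight 11 and length 2. So λ(A) = 11/2 = 11/2.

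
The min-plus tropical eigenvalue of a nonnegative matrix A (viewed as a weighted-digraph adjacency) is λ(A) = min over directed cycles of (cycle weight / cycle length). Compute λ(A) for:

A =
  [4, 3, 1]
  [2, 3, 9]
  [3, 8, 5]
λ(A) = 2

Enumerate directed cycles and compute their means (weight / length). Sample:
  cycle 0 → 0: weight = 4, length = 1, mean = 4/1 ≈ 4.000
  cycle 1 → 1: weight = 3, length = 1, mean = 3/1 ≈ 3.000
  cycle 2 → 2: weight = 5, length = 1, mean = 5/1 ≈ 5.000
  cycle 0 → 1 → 0: weight = 5, length = 2, mean = 5/2 ≈ 2.500
  cycle 0 → 2 → 0: weight = 4, length = 2, mean = 4/2 ≈ 2.000
  cycle 1 → 0 → 1: weight = 5, length = 2, mean = 5/2 ≈ 2.500
Minimum mean = 2.000, attained e.g. along the cycle 0 → 2 → 0 with weight 4 and length 2. So λ(A) = 4/2 = 2.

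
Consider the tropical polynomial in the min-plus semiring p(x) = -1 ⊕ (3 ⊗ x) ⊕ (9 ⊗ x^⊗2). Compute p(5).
p(5) = -1

A tropical monomial a ⊗ x^⊗i evaluates to a + i · x. Evaluating each term at x = 5:
  Term 0 contributes -1 + 0 · 5 = -1
  Term 1 contributes 3 + 1 · 5 = 8
  Term 2 contributes 9 + 2 · 5 = 19
p(5) = ⊕ of these = min[-1, 8, 19] = -1.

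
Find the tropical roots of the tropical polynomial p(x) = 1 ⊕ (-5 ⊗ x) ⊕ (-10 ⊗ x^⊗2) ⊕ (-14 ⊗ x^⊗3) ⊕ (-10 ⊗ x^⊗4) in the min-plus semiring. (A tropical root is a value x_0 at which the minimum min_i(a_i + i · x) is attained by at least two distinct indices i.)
Roots: {-4, 4, 5, 6}

Each tropical root is a break point of the lower envelope of the lines y = a_i + i · x (there are 5 lines, with slopes 0, 1, ..., 4). Only the lines that attain the minimum somewhere contribute to roots; other lines are dominated. Here the surviving (envelope) indices are i = 4, i = 3, i = 2, i = 1, i = 0.
Intersections between consecutive envelope lines give the roots: for adjacent envelope indices i < j the intersection is x = (a_i − a_j) / (j − i). Reading off the sorted break points: {-4, 4, 5, 6}.
Verification: at each break x_0, at least two indices attain the minimum of min_i(a_i + i · x_0).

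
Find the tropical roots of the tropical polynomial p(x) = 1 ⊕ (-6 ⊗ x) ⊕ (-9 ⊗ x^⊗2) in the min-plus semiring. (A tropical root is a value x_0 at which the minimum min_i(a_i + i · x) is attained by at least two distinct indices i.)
Roots: {3, 7}

Each tropical root is a break point of the lower envelope of the lines y = a_i + i · x (there are 3 lines, with slopes 0, 1, ..., 2). Only the lines that attain the minimum somewhere contribute to roots; other lines are dominated. Here the surviving (envelope) indices are i = 2, i = 1, i = 0.
Intersections between consecutive envelope lines give the roots: for adjacent envelope indices i < j the intersection is x = (a_i − a_j) / (j − i). Reading off the sorted break points: {3, 7}.
Verification: at each break x_0, at least two indices attain the minimum of min_i(a_i + i · x_0).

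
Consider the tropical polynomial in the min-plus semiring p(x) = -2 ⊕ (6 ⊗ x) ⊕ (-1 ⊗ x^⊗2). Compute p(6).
p(6) = -2

A tropical monomial a ⊗ x^⊗i evaluates to a + i · x. Evaluating each term at x = 6:
  Term 0 contributes -2 + 0 · 6 = -2
  Term 1 contributes 6 + 1 · 6 = 12
  Term 2 contributes -1 + 2 · 6 = 11
p(6) = ⊕ of these = min[-2, 12, 11] = -2.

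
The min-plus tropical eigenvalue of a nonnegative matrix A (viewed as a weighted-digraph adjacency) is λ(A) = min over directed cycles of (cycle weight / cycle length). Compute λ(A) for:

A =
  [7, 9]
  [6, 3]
λ(A) = 3

Enumerate directed cycles and compute their means (weight / length). Sample:
  cycle 0 → 0: weight = 7, length = 1, mean = 7/1 ≈ 7.000
  cycle 1 → 1: weight = 3, length = 1, mean = 3/1 ≈ 3.000
  cycle 0 → 1 → 0: weight = 15, length = 2, mean = 15/2 ≈ 7.500
  cycle 1 → 0 → 1: weight = 15, length = 2, mean = 15/2 ≈ 7.500
Minimum mean = 3.000, attained e.g. along the cycle 1 → 1 with weight 3 and length 1. So λ(A) = 3/1 = 3.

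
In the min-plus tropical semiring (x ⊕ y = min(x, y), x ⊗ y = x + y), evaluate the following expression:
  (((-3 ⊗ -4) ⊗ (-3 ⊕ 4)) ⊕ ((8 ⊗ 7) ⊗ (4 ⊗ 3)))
(((-3 ⊗ -4) ⊗ (-3 ⊕ 4)) ⊕ ((8 ⊗ 7) ⊗ (4 ⊗ 3))) = -10

Expand innermost to outermost. Recall ⊕ takes the minimum of its arguments and ⊗ takes their sum. Working out the expression (((-3 ⊗ -4) ⊗ (-3 ⊕ 4)) ⊕ ((8 ⊗ 7) ⊗ (4 ⊗ 3))) gives -10.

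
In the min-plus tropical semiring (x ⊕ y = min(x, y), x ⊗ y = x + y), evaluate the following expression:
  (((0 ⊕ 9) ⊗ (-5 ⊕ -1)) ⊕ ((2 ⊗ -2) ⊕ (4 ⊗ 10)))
(((0 ⊕ 9) ⊗ (-5 ⊕ -1)) ⊕ ((2 ⊗ -2) ⊕ (4 ⊗ 10))) = -5

Expand innermost to outermost. Recall ⊕ takes the minimum of its arguments and ⊗ takes their sum. Working out the expression (((0 ⊕ 9) ⊗ (-5 ⊕ -1)) ⊕ ((2 ⊗ -2) ⊕ (4 ⊗ 10))) gives -5.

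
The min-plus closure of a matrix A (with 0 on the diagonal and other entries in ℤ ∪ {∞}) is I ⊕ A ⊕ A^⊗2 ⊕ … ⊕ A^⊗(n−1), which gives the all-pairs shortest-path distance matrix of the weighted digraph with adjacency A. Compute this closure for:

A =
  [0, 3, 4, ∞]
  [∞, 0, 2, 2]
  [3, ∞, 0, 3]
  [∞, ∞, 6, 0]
Closure =
  [0, 3, 4, 5]
  [5, 0, 2, 2]
  [3, 6, 0, 3]
  [9, 12, 6, 0]

This is the Floyd-Warshall all-pairs shortest-path computation. For each intermediate vertex k = 0, 1, …, 3, update dist[i][j] ← min(dist[i][j], dist[i][k] + dist[k][j]). The final matrix gives, for each (i, j), the minimum total weight of any directed path from i to j (possibly empty when i = j).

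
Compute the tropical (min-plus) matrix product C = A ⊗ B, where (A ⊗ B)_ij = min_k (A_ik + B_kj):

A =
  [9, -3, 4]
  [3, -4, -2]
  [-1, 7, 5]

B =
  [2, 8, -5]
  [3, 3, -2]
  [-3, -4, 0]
A ⊗ B =
  [0, 0, -5]
  [-5, -6, -6]
  [1, 1, -6]

Apply the min-plus product entry-by-entry:
  C[0][0] = min over k of (A[0][0] + B[0][0] = 9 + 2 = 11, A[0][1] + B[1][0] = -3 + 3 = 0, A[0][2] + B[2][0] = 4 + -3 = 1) = 0 (attained at k = 1)
  C[0][1] = min over k of (A[0][0] + B[0][1] = 9 + 8 = 17, A[0][1] + B[1][1] = -3 + 3 = 0, A[0][2] + B[2][1] = 4 + -4 = 0) = 0 (attained at k = 1)
  C[0][2] = min over k of (A[0][0] + B[0][2] = 9 + -5 = 4, A[0][1] + B[1][2] = -3 + -2 = -5, A[0][2] + B[2][2] = 4 + 0 = 4) = -5 (attained at k = 1)
  C[1][0] = min over k of (A[1][0] + B[0][0] = 3 + 2 = 5, A[1][1] + B[1][0] = -4 + 3 = -1, A[1][2] + B[2][0] = -2 + -3 = -5) = -5 (attained at k = 2)
  C[1][1] = min over k of (A[1][0] + B[0][1] = 3 + 8 = 11, A[1][1] + B[1][1] = -4 + 3 = -1, A[1][2] + B[2][1] = -2 + -4 = -6) = -6 (attained at k = 2)
  C[1][2] = min over k of (A[1][0] + B[0][2] = 3 + -5 = -2, A[1][1] + B[1][2] = -4 + -2 = -6, A[1][2] + B[2][2] = -2 + 0 = -2) = -6 (attained at k = 1)
  C[2][0] = min over k of (A[2][0] + B[0][0] = -1 + 2 = 1, A[2][1] + B[1][0] = 7 + 3 = 10, A[2][2] + B[2][0] = 5 + -3 = 2) = 1 (attained at k = 0)
  C[2][1] = min over k of (A[2][0] + B[0][1] = -1 + 8 = 7, A[2][1] + B[1][1] = 7 + 3 = 10, A[2][2] + B[2][1] = 5 + -4 = 1) = 1 (attained at k = 2)
  C[2][2] = min over k of (A[2][0] + B[0][2] = -1 + -5 = -6, A[2][1] + B[1][2] = 7 + -2 = 5, A[2][2] + B[2][2] = 5 + 0 = 5) = -6 (attained at k = 0)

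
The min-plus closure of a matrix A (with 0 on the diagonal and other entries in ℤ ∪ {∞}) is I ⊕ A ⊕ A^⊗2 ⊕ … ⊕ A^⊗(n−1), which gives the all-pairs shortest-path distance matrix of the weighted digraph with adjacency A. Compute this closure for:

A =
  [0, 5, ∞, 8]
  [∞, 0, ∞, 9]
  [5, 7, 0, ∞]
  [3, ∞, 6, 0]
Closure =
  [0, 5, 14, 8]
  [12, 0, 15, 9]
  [5, 7, 0, 13]
  [3, 8, 6, 0]

This is the Floyd-Warshall all-pairs shortest-path computation. For each intermediate vertex k = 0, 1, …, 3, update dist[i][j] ← min(dist[i][j], dist[i][k] + dist[k][j]). The final matrix gives, for each (i, j), the minimum total weight of any directed path from i to j (possibly empty when i = j).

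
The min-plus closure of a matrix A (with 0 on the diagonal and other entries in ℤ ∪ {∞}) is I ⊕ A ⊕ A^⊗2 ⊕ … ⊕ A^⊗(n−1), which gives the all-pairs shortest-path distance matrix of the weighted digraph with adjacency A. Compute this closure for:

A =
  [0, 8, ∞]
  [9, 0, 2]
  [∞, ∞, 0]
Closure =
  [0, 8, 10]
  [9, 0, 2]
  [∞, ∞, 0]

This is the Floyd-Warshall all-pairs shortest-path computation. For each intermediate vertex k = 0, 1, …, 2, update dist[i][j] ← min(dist[i][j], dist[i][k] + dist[k][j]). The final matrix gives, for each (i, j), the minimum total weight of any directed path from i to j (possibly empty when i = j).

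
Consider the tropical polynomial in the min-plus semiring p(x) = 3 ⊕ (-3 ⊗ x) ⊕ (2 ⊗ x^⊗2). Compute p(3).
p(3) = 0

A tropical monomial a ⊗ x^⊗i evaluates to a + i · x. Evaluating each term at x = 3:
  Term 0 contributes 3 + 0 · 3 = 3
  Term 1 contributes -3 + 1 · 3 = 0
  Term 2 contributes 2 + 2 · 3 = 8
p(3) = ⊕ of these = min[3, 0, 8] = 0.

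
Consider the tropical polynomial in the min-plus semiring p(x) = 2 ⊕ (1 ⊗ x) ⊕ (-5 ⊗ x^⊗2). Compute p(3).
p(3) = 1

A tropical monomial a ⊗ x^⊗i evaluates to a + i · x. Evaluating each term at x = 3:
  Term 0 contributes 2 + 0 · 3 = 2
  Term 1 contributes 1 + 1 · 3 = 4
  Term 2 contributes -5 + 2 · 3 = 1
p(3) = ⊕ of these = min[2, 4, 1] = 1.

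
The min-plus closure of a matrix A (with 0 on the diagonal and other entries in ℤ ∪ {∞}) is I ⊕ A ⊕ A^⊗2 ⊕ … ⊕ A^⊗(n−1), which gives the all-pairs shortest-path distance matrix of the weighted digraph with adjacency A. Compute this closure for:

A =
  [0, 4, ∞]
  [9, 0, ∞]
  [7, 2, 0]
Closure =
  [0, 4, ∞]
  [9, 0, ∞]
  [7, 2, 0]

This is the Floyd-Warshall all-pairs shortest-path computation. For each intermediate vertex k = 0, 1, …, 2, update dist[i][j] ← min(dist[i][j], dist[i][k] + dist[k][j]). The final matrix gives, for each (i, j), the minimum total weight of any directed path from i to j (possibly empty when i = j).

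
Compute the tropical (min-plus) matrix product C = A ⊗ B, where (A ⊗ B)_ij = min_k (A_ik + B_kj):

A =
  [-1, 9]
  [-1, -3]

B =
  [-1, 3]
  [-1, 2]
A ⊗ B =
  [-2, 2]
  [-4, -1]

Apply the min-plus product entry-by-entry:
  C[0][0] = min over k of (A[0][0] + B[0][0] = -1 + -1 = -2, A[0][1] + B[1][0] = 9 + -1 = 8) = -2 (attained at k = 0)
  C[0][1] = min over k of (A[0][0] + B[0][1] = -1 + 3 = 2, A[0][1] + B[1][1] = 9 + 2 = 11) = 2 (attained at k = 0)
  C[1][0] = min over k of (A[1][0] + B[0][0] = -1 + -1 = -2, A[1][1] + B[1][0] = -3 + -1 = -4) = -4 (attained at k = 1)
  C[1][1] = min over k of (A[1][0] + B[0][1] = -1 + 3 = 2, A[1][1] + B[1][1] = -3 + 2 = -1) = -1 (attained at k = 1)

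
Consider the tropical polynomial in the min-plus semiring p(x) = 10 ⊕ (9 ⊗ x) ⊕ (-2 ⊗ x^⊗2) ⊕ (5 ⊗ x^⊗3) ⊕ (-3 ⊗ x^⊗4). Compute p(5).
p(5) = 8

A tropical monomial a ⊗ x^⊗i evaluates to a + i · x. Evaluating each term at x = 5:
  Term 0 contributes 10 + 0 · 5 = 10
  Term 1 contributes 9 + 1 · 5 = 14
  Term 2 contributes -2 + 2 · 5 = 8
  Term 3 contributes 5 + 3 · 5 = 20
  Term 4 contributes -3 + 4 · 5 = 17
p(5) = ⊕ of these = min[10, 14, 8, 20, 17] = 8.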